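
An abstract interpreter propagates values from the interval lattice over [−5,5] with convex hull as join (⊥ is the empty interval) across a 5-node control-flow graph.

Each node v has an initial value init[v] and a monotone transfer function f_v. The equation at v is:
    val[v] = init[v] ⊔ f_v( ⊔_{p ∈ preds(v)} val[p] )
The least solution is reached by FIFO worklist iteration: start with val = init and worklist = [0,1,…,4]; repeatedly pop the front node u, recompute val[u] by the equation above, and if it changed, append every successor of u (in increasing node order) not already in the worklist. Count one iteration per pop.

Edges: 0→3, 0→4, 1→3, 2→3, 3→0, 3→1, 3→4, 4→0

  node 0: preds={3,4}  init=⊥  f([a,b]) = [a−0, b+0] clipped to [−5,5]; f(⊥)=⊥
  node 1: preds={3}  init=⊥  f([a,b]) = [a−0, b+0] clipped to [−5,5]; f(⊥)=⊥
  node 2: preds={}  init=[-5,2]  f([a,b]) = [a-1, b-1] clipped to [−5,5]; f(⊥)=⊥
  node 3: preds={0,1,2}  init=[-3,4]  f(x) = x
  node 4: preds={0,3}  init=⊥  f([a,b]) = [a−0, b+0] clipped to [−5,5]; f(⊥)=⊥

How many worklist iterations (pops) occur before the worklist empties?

9

Worklist (9 pops):
  #1 pop 0: in=[-3,4] → [-3,4] (was ⊥); enqueue []
  #2 pop 1: in=[-3,4] → [-3,4] (was ⊥); enqueue []
  #3 pop 2: in=⊥ → [-5,2] (no change)
  #4 pop 3: in=[-5,4] → [-5,4] (was [-3,4]); enqueue [0,1]
  #5 pop 4: in=[-5,4] → [-5,4] (was ⊥); enqueue []
  #6 pop 0: in=[-5,4] → [-5,4] (was [-3,4]); enqueue [3,4]
  #7 pop 1: in=[-5,4] → [-5,4] (was [-3,4]); enqueue []
  #8 pop 3: in=[-5,4] → [-5,4] (no change)
  #9 pop 4: in=[-5,4] → [-5,4] (no change)

Fixpoint:
  val[0] = [-5,4]
  val[1] = [-5,4]
  val[2] = [-5,2]
  val[3] = [-5,4]
  val[4] = [-5,4]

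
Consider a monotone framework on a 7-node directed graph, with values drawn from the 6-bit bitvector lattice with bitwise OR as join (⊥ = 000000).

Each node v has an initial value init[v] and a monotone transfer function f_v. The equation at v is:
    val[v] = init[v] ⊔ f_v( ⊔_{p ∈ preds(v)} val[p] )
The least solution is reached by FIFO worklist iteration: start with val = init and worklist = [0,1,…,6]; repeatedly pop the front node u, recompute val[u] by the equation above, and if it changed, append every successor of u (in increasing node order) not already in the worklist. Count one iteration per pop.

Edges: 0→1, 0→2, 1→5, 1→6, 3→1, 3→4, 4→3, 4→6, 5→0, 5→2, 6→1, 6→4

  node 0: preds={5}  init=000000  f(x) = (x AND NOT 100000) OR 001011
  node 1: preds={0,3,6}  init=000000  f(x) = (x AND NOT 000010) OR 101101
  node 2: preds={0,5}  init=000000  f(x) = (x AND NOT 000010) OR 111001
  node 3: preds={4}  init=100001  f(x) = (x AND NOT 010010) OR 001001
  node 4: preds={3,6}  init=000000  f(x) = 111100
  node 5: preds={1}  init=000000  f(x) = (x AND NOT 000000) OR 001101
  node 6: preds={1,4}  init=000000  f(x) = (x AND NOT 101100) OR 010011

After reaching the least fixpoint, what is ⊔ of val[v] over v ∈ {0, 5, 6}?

Trace (18 dequeues):
  [1] u=0 | in 000000 | out 001011 | prev 000000 | push {}
  [2] u=1 | in 101011 | out 101101 | prev 000000 | push {}
  [3] u=2 | in 001011 | out 111001 | prev 000000 | push {}
  [4] u=3 | in 000000 | out 101001 | prev 100001 | push {1}
  [5] u=4 | in 101001 | out 111100 | prev 000000 | push {3}
  [6] u=5 | in 101101 | out 101101 | prev 000000 | push {0,2}
  [7] u=6 | in 111101 | out 010011 | prev 000000 | push {4}
  [8] u=1 | in 111011 | out 111101 | prev 101101 | push {5,6}
  [9] u=3 | in 111100 | out 101101 | prev 101001 | push {1}
  [10] u=0 | in 101101 | out 001111 | prev 001011 | push {}
  [11] u=2 | in 101111 | out 111101 | prev 111001 | push {}
  [12] u=4 | in 111111 | out 111100 | ==
  [13] u=5 | in 111101 | out 111101 | prev 101101 | push {0,2}
  [14] u=6 | in 111101 | out 010011 | ==
  [15] u=1 | in 111111 | out 111101 | ==
  [16] u=0 | in 111101 | out 011111 | prev 001111 | push {1}
  [17] u=2 | in 111111 | out 111101 | ==
  [18] u=1 | in 111111 | out 111101 | ==

Converged values:
  [0] 011111
  [1] 111101
  [2] 111101
  [3] 101101
  [4] 111100
  [5] 111101
  [6] 010011

111111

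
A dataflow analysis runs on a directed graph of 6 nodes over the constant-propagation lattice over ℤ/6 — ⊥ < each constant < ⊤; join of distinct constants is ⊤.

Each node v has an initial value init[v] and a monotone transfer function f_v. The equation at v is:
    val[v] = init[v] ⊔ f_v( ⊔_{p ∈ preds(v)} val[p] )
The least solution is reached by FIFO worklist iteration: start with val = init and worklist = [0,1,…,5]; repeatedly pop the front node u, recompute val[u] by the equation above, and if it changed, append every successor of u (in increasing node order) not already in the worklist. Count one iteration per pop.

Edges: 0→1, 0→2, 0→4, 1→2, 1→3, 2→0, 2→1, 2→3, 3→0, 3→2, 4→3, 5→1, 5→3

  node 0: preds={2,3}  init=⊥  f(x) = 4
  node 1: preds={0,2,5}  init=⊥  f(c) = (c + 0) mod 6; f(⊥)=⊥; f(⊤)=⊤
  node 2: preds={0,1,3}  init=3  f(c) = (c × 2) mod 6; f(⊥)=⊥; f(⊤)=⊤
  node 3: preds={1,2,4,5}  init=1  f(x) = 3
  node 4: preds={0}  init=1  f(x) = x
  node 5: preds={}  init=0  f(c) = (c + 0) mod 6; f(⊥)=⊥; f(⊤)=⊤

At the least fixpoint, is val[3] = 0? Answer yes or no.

Iteration log — 10 steps:
  step 1. node 0  ⊔preds=⊤  new=4  old=⊥  +wl: 
  step 2. node 1  ⊔preds=⊤  new=⊤  old=⊥  +wl: 
  step 3. node 2  ⊔preds=⊤  new=⊤  old=3  +wl: 0,1
  step 4. node 3  ⊔preds=⊤  new=⊤  old=1  +wl: 2
  step 5. node 4  ⊔preds=4  new=⊤  old=1  +wl: 3
  step 6. node 5  ⊔preds=⊥  new=0  stable
  step 7. node 0  ⊔preds=⊤  new=4  stable
  step 8. node 1  ⊔preds=⊤  new=⊤  stable
  step 9. node 2  ⊔preds=⊤  new=⊤  stable
  step 10. node 3  ⊔preds=⊤  new=⊤  stable

Least fixpoint reached:
  node 0: 4
  node 1: ⊤
  node 2: ⊤
  node 3: ⊤
  node 4: ⊤
  node 5: 0

no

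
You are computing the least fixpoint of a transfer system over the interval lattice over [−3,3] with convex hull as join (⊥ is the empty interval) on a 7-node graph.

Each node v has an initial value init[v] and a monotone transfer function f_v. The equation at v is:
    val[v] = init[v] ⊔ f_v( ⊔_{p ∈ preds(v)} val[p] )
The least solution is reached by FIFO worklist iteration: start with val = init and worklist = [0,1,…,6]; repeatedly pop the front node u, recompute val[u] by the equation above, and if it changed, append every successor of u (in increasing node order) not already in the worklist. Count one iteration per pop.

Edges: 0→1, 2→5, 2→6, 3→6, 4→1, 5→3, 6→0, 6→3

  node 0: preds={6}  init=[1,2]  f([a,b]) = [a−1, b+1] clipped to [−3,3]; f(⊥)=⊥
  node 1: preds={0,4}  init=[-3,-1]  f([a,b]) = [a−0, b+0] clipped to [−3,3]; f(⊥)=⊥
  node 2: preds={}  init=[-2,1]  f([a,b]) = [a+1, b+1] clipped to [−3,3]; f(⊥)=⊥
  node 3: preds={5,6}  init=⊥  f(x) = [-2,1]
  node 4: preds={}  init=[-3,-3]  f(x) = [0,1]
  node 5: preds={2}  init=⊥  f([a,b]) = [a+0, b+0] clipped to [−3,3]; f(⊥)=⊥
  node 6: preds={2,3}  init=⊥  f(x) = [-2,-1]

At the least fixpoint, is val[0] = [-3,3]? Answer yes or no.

Iteration log — 11 steps:
  step 1. node 0  ⊔preds=⊥  new=[1,2]  stable
  step 2. node 1  ⊔preds=[-3,2]  new=[-3,2]  old=[-3,-1]  +wl: 
  step 3. node 2  ⊔preds=⊥  new=[-2,1]  stable
  step 4. node 3  ⊔preds=⊥  new=[-2,1]  old=⊥  +wl: 
  step 5. node 4  ⊔preds=⊥  new=[-3,1]  old=[-3,-3]  +wl: 1
  step 6. node 5  ⊔preds=[-2,1]  new=[-2,1]  old=⊥  +wl: 3
  step 7. node 6  ⊔preds=[-2,1]  new=[-2,-1]  old=⊥  +wl: 0
  step 8. node 1  ⊔preds=[-3,2]  new=[-3,2]  stable
  step 9. node 3  ⊔preds=[-2,1]  new=[-2,1]  stable
  step 10. node 0  ⊔preds=[-2,-1]  new=[-3,2]  old=[1,2]  +wl: 1
  step 11. node 1  ⊔preds=[-3,2]  new=[-3,2]  stable

Least fixpoint reached:
  node 0: [-3,2]
  node 1: [-3,2]
  node 2: [-2,1]
  node 3: [-2,1]
  node 4: [-3,1]
  node 5: [-2,1]
  node 6: [-2,-1]

no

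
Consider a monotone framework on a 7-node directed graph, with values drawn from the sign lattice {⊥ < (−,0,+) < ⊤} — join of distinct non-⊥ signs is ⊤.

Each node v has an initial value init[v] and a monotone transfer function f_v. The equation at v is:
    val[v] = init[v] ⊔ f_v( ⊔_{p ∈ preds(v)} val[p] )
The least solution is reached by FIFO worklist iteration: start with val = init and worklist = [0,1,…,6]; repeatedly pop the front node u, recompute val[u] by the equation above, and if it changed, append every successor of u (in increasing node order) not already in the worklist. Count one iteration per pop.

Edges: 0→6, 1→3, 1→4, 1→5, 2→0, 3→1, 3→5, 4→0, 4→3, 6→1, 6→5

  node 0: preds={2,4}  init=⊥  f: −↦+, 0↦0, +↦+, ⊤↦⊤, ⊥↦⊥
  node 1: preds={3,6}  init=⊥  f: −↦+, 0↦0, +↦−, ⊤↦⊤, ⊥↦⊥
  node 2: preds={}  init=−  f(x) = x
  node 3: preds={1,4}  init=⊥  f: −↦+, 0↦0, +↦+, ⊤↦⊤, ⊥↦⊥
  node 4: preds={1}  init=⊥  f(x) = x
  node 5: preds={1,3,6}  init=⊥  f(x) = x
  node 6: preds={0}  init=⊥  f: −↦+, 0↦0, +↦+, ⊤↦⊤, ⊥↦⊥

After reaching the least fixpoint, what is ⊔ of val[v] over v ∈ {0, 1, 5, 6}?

⊤

Worklist (15 pops):
  #1 pop 0: in=− → + (was ⊥); enqueue []
  #2 pop 1: in=⊥ → ⊥ (no change)
  #3 pop 2: in=⊥ → − (no change)
  #4 pop 3: in=⊥ → ⊥ (no change)
  #5 pop 4: in=⊥ → ⊥ (no change)
  #6 pop 5: in=⊥ → ⊥ (no change)
  #7 pop 6: in=+ → + (was ⊥); enqueue [1,5]
  #8 pop 1: in=+ → − (was ⊥); enqueue [3,4]
  #9 pop 5: in=⊤ → ⊤ (was ⊥); enqueue []
  #10 pop 3: in=− → + (was ⊥); enqueue [1,5]
  #11 pop 4: in=− → − (was ⊥); enqueue [0,3]
  #12 pop 1: in=+ → − (no change)
  #13 pop 5: in=⊤ → ⊤ (no change)
  #14 pop 0: in=− → + (no change)
  #15 pop 3: in=− → + (no change)

Fixpoint:
  val[0] = +
  val[1] = −
  val[2] = −
  val[3] = +
  val[4] = −
  val[5] = ⊤
  val[6] = +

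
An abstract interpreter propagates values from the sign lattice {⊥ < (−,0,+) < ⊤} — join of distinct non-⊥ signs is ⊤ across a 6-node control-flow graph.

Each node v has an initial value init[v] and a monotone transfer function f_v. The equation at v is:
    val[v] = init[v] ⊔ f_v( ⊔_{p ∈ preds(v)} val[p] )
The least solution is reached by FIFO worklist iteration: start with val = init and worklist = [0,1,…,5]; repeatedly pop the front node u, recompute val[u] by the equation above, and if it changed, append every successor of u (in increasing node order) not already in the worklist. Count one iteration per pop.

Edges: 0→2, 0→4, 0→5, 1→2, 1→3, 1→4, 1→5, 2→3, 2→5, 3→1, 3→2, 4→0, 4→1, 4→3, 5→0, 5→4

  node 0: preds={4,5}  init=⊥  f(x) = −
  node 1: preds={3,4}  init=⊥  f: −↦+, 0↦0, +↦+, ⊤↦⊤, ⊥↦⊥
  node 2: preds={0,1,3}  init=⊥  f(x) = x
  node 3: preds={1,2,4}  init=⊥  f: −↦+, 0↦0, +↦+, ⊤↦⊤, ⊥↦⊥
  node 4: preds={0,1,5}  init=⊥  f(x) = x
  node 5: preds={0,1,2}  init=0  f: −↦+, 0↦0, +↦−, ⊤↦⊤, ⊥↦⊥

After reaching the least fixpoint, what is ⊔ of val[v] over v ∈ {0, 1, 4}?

Worklist (14 pops):
  #1 pop 0: in=0 → − (was ⊥); enqueue []
  #2 pop 1: in=⊥ → ⊥ (no change)
  #3 pop 2: in=− → − (was ⊥); enqueue []
  #4 pop 3: in=− → + (was ⊥); enqueue [1,2]
  #5 pop 4: in=⊤ → ⊤ (was ⊥); enqueue [0,3]
  #6 pop 5: in=− → ⊤ (was 0); enqueue [4]
  #7 pop 1: in=⊤ → ⊤ (was ⊥); enqueue [5]
  #8 pop 2: in=⊤ → ⊤ (was −); enqueue []
  #9 pop 0: in=⊤ → − (no change)
  #10 pop 3: in=⊤ → ⊤ (was +); enqueue [1,2]
  #11 pop 4: in=⊤ → ⊤ (no change)
  #12 pop 5: in=⊤ → ⊤ (no change)
  #13 pop 1: in=⊤ → ⊤ (no change)
  #14 pop 2: in=⊤ → ⊤ (no change)

Fixpoint:
  val[0] = −
  val[1] = ⊤
  val[2] = ⊤
  val[3] = ⊤
  val[4] = ⊤
  val[5] = ⊤

⊤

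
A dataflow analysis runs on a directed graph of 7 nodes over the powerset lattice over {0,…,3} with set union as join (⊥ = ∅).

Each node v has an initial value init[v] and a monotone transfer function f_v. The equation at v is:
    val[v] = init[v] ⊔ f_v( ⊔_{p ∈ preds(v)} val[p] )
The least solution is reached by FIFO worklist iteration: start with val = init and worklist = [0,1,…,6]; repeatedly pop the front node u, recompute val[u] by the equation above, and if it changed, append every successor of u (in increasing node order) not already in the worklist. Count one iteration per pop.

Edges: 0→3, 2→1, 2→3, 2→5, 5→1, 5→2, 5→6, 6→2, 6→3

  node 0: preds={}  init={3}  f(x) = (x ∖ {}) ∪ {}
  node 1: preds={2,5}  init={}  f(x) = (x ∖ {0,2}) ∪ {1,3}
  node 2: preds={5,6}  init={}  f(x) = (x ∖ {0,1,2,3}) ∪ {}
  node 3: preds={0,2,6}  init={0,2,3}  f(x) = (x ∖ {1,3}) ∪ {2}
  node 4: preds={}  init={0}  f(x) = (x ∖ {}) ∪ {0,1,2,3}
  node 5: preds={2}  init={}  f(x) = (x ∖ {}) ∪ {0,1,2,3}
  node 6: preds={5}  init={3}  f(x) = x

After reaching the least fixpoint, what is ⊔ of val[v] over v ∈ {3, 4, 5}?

{0,1,2,3}

Iteration log — 10 steps:
  step 1. node 0  ⊔preds={}  new={3}  stable
  step 2. node 1  ⊔preds={}  new={1,3}  old={}  +wl: 
  step 3. node 2  ⊔preds={3}  new={}  stable
  step 4. node 3  ⊔preds={3}  new={0,2,3}  stable
  step 5. node 4  ⊔preds={}  new={0,1,2,3}  old={0}  +wl: 
  step 6. node 5  ⊔preds={}  new={0,1,2,3}  old={}  +wl: 1,2
  step 7. node 6  ⊔preds={0,1,2,3}  new={0,1,2,3}  old={3}  +wl: 3
  step 8. node 1  ⊔preds={0,1,2,3}  new={1,3}  stable
  step 9. node 2  ⊔preds={0,1,2,3}  new={}  stable
  step 10. node 3  ⊔preds={0,1,2,3}  new={0,2,3}  stable

Least fixpoint reached:
  node 0: {3}
  node 1: {1,3}
  node 2: {}
  node 3: {0,2,3}
  node 4: {0,1,2,3}
  node 5: {0,1,2,3}
  node 6: {0,1,2,3}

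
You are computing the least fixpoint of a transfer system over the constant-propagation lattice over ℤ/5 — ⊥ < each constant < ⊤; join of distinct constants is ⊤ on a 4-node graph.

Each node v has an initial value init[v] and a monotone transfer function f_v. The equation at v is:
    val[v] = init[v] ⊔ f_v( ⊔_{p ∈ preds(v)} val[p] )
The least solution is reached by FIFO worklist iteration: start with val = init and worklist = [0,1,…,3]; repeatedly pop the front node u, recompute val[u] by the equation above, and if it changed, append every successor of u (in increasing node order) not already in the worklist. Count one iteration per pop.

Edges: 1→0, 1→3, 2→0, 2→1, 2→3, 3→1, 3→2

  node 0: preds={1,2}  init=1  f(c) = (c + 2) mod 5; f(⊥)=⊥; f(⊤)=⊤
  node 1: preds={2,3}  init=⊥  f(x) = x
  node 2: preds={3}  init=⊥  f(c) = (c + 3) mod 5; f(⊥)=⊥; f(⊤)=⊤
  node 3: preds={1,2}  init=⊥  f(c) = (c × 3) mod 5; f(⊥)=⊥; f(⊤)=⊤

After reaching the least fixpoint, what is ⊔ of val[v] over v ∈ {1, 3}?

Iteration log — 4 steps:
  step 1. node 0  ⊔preds=⊥  new=1  stable
  step 2. node 1  ⊔preds=⊥  new=⊥  stable
  step 3. node 2  ⊔preds=⊥  new=⊥  stable
  step 4. node 3  ⊔preds=⊥  new=⊥  stable

Least fixpoint reached:
  node 0: 1
  node 1: ⊥
  node 2: ⊥
  node 3: ⊥

⊥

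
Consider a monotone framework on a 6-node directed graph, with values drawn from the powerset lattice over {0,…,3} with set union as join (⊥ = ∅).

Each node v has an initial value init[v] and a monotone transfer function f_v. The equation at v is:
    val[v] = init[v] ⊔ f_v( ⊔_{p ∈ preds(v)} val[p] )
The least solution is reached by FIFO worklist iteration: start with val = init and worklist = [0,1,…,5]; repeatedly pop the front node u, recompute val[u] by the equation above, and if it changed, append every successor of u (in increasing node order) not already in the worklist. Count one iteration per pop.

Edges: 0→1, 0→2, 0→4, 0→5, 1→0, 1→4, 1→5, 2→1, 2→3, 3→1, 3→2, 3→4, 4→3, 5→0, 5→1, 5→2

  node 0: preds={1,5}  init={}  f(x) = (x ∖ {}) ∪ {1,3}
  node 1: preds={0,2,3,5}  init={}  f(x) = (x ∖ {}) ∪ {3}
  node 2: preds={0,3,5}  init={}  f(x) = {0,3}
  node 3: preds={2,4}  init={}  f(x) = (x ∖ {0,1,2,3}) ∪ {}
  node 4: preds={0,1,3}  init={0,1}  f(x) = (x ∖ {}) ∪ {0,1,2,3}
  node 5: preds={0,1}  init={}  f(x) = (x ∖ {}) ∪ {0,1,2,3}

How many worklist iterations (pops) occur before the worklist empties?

13

Iteration log — 13 steps:
  step 1. node 0  ⊔preds={}  new={1,3}  old={}  +wl: 
  step 2. node 1  ⊔preds={1,3}  new={1,3}  old={}  +wl: 0
  step 3. node 2  ⊔preds={1,3}  new={0,3}  old={}  +wl: 1
  step 4. node 3  ⊔preds={0,1,3}  new={}  stable
  step 5. node 4  ⊔preds={1,3}  new={0,1,2,3}  old={0,1}  +wl: 3
  step 6. node 5  ⊔preds={1,3}  new={0,1,2,3}  old={}  +wl: 2
  step 7. node 0  ⊔preds={0,1,2,3}  new={0,1,2,3}  old={1,3}  +wl: 4,5
  step 8. node 1  ⊔preds={0,1,2,3}  new={0,1,2,3}  old={1,3}  +wl: 0
  step 9. node 3  ⊔preds={0,1,2,3}  new={}  stable
  step 10. node 2  ⊔preds={0,1,2,3}  new={0,3}  stable
  step 11. node 4  ⊔preds={0,1,2,3}  new={0,1,2,3}  stable
  step 12. node 5  ⊔preds={0,1,2,3}  new={0,1,2,3}  stable
  step 13. node 0  ⊔preds={0,1,2,3}  new={0,1,2,3}  stable

Least fixpoint reached:
  node 0: {0,1,2,3}
  node 1: {0,1,2,3}
  node 2: {0,3}
  node 3: {}
  node 4: {0,1,2,3}
  node 5: {0,1,2,3}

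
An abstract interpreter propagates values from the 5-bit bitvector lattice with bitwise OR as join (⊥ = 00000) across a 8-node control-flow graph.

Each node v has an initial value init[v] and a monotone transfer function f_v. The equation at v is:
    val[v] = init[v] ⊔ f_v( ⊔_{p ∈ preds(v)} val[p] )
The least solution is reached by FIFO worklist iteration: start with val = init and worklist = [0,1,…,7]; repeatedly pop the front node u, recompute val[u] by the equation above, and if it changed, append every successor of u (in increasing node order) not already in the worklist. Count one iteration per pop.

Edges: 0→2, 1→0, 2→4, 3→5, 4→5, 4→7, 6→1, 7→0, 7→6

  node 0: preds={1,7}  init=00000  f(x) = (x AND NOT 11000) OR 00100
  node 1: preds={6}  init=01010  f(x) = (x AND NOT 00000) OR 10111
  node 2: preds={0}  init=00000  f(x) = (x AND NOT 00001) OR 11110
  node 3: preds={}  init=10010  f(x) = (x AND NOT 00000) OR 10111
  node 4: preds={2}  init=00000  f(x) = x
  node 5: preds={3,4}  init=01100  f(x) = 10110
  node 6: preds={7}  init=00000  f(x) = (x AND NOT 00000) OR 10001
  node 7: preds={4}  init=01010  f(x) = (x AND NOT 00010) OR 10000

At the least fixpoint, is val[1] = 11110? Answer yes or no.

Trace (13 dequeues):
  [1] u=0 | in 01010 | out 00110 | prev 00000 | push {}
  [2] u=1 | in 00000 | out 11111 | prev 01010 | push {0}
  [3] u=2 | in 00110 | out 11110 | prev 00000 | push {}
  [4] u=3 | in 00000 | out 10111 | prev 10010 | push {}
  [5] u=4 | in 11110 | out 11110 | prev 00000 | push {}
  [6] u=5 | in 11111 | out 11110 | prev 01100 | push {}
  [7] u=6 | in 01010 | out 11011 | prev 00000 | push {1}
  [8] u=7 | in 11110 | out 11110 | prev 01010 | push {6}
  [9] u=0 | in 11111 | out 00111 | prev 00110 | push {2}
  [10] u=1 | in 11011 | out 11111 | ==
  [11] u=6 | in 11110 | out 11111 | prev 11011 | push {1}
  [12] u=2 | in 00111 | out 11110 | ==
  [13] u=1 | in 11111 | out 11111 | ==

Converged values:
  [0] 00111
  [1] 11111
  [2] 11110
  [3] 10111
  [4] 11110
  [5] 11110
  [6] 11111
  [7] 11110

no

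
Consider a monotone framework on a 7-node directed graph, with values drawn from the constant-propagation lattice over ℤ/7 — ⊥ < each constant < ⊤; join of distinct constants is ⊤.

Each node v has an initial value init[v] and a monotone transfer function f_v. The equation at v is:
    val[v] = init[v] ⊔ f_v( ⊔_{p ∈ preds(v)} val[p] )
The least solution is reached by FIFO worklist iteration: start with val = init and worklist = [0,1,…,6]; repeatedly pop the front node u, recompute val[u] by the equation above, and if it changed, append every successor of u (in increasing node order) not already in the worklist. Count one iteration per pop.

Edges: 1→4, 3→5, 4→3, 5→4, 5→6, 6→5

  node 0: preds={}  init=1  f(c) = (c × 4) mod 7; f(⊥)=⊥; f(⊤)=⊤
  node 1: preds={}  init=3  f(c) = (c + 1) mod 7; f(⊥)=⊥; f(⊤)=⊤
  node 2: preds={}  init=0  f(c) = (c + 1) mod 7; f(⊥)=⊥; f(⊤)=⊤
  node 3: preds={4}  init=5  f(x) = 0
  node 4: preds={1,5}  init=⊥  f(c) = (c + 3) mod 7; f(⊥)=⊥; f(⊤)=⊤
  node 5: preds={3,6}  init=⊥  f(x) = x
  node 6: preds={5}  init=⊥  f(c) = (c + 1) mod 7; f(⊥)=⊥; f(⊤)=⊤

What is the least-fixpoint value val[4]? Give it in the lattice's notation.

Worklist (11 pops):
  #1 pop 0: in=⊥ → 1 (no change)
  #2 pop 1: in=⊥ → 3 (no change)
  #3 pop 2: in=⊥ → 0 (no change)
  #4 pop 3: in=⊥ → ⊤ (was 5); enqueue []
  #5 pop 4: in=3 → 6 (was ⊥); enqueue [3]
  #6 pop 5: in=⊤ → ⊤ (was ⊥); enqueue [4]
  #7 pop 6: in=⊤ → ⊤ (was ⊥); enqueue [5]
  #8 pop 3: in=6 → ⊤ (no change)
  #9 pop 4: in=⊤ → ⊤ (was 6); enqueue [3]
  #10 pop 5: in=⊤ → ⊤ (no change)
  #11 pop 3: in=⊤ → ⊤ (no change)

Fixpoint:
  val[0] = 1
  val[1] = 3
  val[2] = 0
  val[3] = ⊤
  val[4] = ⊤
  val[5] = ⊤
  val[6] = ⊤

⊤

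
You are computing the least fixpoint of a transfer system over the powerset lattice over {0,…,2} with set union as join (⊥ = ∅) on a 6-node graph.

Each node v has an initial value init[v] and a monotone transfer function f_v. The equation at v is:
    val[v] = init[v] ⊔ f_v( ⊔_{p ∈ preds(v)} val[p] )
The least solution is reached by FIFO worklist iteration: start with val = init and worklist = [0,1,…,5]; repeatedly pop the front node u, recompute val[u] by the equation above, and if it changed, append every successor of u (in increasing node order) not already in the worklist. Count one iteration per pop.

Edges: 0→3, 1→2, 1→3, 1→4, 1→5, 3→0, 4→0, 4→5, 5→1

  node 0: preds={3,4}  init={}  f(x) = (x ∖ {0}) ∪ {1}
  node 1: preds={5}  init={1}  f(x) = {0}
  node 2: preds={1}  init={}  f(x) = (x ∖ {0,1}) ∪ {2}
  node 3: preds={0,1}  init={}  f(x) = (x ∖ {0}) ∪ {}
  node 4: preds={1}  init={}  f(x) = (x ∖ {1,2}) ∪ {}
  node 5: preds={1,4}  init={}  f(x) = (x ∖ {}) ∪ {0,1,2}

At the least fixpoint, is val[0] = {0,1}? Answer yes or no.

Worklist (8 pops):
  #1 pop 0: in={} → {1} (was {}); enqueue []
  #2 pop 1: in={} → {0,1} (was {1}); enqueue []
  #3 pop 2: in={0,1} → {2} (was {}); enqueue []
  #4 pop 3: in={0,1} → {1} (was {}); enqueue [0]
  #5 pop 4: in={0,1} → {0} (was {}); enqueue []
  #6 pop 5: in={0,1} → {0,1,2} (was {}); enqueue [1]
  #7 pop 0: in={0,1} → {1} (no change)
  #8 pop 1: in={0,1,2} → {0,1} (no change)

Fixpoint:
  val[0] = {1}
  val[1] = {0,1}
  val[2] = {2}
  val[3] = {1}
  val[4] = {0}
  val[5] = {0,1,2}

no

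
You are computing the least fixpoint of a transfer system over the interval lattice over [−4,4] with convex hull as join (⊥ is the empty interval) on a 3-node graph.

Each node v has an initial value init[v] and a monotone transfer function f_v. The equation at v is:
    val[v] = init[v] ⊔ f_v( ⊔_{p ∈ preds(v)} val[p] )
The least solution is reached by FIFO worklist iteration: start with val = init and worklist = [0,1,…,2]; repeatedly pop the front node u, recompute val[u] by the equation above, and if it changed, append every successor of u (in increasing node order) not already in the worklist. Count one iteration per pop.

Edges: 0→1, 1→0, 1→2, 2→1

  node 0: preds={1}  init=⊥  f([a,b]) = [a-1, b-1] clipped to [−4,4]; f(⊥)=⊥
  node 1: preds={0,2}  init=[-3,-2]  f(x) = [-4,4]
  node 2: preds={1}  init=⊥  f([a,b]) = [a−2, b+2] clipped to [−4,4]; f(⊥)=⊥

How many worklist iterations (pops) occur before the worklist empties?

Worklist (5 pops):
  #1 pop 0: in=[-3,-2] → [-4,-3] (was ⊥); enqueue []
  #2 pop 1: in=[-4,-3] → [-4,4] (was [-3,-2]); enqueue [0]
  #3 pop 2: in=[-4,4] → [-4,4] (was ⊥); enqueue [1]
  #4 pop 0: in=[-4,4] → [-4,3] (was [-4,-3]); enqueue []
  #5 pop 1: in=[-4,4] → [-4,4] (no change)

Fixpoint:
  val[0] = [-4,3]
  val[1] = [-4,4]
  val[2] = [-4,4]

5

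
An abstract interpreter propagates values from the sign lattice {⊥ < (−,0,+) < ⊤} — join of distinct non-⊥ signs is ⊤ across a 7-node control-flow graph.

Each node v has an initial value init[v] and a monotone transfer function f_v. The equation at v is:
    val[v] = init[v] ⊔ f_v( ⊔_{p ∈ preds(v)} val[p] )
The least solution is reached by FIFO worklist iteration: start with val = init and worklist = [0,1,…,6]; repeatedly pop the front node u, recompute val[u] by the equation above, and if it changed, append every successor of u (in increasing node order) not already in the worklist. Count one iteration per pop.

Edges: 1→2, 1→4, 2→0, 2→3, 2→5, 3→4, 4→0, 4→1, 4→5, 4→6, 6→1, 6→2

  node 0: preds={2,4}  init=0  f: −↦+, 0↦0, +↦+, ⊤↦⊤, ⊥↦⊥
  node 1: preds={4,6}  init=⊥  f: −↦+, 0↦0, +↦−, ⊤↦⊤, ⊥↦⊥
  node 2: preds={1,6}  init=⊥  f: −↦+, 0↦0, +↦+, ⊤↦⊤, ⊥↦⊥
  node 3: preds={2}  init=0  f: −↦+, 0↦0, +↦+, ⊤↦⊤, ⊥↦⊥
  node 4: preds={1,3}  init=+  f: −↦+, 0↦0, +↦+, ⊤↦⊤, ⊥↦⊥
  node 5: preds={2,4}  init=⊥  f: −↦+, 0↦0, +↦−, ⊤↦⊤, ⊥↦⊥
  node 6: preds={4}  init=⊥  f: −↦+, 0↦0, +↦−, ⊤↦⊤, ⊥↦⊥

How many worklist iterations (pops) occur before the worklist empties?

Trace (14 dequeues):
  [1] u=0 | in + | out ⊤ | prev 0 | push {}
  [2] u=1 | in + | out − | prev ⊥ | push {}
  [3] u=2 | in − | out + | prev ⊥ | push {0}
  [4] u=3 | in + | out ⊤ | prev 0 | push {}
  [5] u=4 | in ⊤ | out ⊤ | prev + | push {1}
  [6] u=5 | in ⊤ | out ⊤ | prev ⊥ | push {}
  [7] u=6 | in ⊤ | out ⊤ | prev ⊥ | push {2}
  [8] u=0 | in ⊤ | out ⊤ | ==
  [9] u=1 | in ⊤ | out ⊤ | prev − | push {4}
  [10] u=2 | in ⊤ | out ⊤ | prev + | push {0,3,5}
  [11] u=4 | in ⊤ | out ⊤ | ==
  [12] u=0 | in ⊤ | out ⊤ | ==
  [13] u=3 | in ⊤ | out ⊤ | ==
  [14] u=5 | in ⊤ | out ⊤ | ==

Converged values:
  [0] ⊤
  [1] ⊤
  [2] ⊤
  [3] ⊤
  [4] ⊤
  [5] ⊤
  [6] ⊤

14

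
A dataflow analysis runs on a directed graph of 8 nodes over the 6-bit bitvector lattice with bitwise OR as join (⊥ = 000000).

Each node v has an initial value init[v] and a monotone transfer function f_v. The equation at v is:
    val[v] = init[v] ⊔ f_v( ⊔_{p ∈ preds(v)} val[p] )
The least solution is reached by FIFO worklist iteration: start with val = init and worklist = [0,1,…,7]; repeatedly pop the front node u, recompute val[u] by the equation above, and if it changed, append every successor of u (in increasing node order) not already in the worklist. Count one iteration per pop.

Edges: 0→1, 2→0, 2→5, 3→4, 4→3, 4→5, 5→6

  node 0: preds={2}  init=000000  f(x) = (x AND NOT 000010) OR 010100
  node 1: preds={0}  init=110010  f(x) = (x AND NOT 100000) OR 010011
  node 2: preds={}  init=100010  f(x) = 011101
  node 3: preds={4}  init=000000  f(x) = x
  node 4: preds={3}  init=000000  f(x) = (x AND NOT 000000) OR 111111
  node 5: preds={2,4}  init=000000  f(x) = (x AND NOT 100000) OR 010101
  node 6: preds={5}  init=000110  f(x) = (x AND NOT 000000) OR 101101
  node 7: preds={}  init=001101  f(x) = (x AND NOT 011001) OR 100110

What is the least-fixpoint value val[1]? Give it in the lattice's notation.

111111

Iteration log — 12 steps:
  step 1. node 0  ⊔preds=100010  new=110100  old=000000  +wl: 
  step 2. node 1  ⊔preds=110100  new=110111  old=110010  +wl: 
  step 3. node 2  ⊔preds=000000  new=111111  old=100010  +wl: 0
  step 4. node 3  ⊔preds=000000  new=000000  stable
  step 5. node 4  ⊔preds=000000  new=111111  old=000000  +wl: 3
  step 6. node 5  ⊔preds=111111  new=011111  old=000000  +wl: 
  step 7. node 6  ⊔preds=011111  new=111111  old=000110  +wl: 
  step 8. node 7  ⊔preds=000000  new=101111  old=001101  +wl: 
  step 9. node 0  ⊔preds=111111  new=111101  old=110100  +wl: 1
  step 10. node 3  ⊔preds=111111  new=111111  old=000000  +wl: 4
  step 11. node 1  ⊔preds=111101  new=111111  old=110111  +wl: 
  step 12. node 4  ⊔preds=111111  new=111111  stable

Least fixpoint reached:
  node 0: 111101
  node 1: 111111
  node 2: 111111
  node 3: 111111
  node 4: 111111
  node 5: 011111
  node 6: 111111
  node 7: 101111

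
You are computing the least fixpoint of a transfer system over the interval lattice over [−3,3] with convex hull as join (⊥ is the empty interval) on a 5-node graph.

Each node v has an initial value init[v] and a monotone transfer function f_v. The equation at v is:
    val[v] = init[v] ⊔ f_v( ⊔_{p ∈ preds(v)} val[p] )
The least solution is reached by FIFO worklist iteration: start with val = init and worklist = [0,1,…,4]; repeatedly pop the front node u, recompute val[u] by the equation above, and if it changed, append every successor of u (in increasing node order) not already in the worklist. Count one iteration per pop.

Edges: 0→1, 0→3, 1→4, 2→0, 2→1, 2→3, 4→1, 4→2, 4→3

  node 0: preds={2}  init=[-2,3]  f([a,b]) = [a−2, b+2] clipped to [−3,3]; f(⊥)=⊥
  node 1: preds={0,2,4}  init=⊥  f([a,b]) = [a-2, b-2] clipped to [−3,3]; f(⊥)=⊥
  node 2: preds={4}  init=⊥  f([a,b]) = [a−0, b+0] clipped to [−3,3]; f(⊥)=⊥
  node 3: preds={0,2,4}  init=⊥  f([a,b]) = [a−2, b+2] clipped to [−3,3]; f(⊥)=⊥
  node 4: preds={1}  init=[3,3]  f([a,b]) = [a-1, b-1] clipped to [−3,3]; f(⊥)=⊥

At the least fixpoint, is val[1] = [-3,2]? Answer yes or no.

Trace (12 dequeues):
  [1] u=0 | in ⊥ | out [-2,3] | ==
  [2] u=1 | in [-2,3] | out [-3,1] | prev ⊥ | push {}
  [3] u=2 | in [3,3] | out [3,3] | prev ⊥ | push {0,1}
  [4] u=3 | in [-2,3] | out [-3,3] | prev ⊥ | push {}
  [5] u=4 | in [-3,1] | out [-3,3] | prev [3,3] | push {2,3}
  [6] u=0 | in [3,3] | out [-2,3] | ==
  [7] u=1 | in [-3,3] | out [-3,1] | ==
  [8] u=2 | in [-3,3] | out [-3,3] | prev [3,3] | push {0,1}
  [9] u=3 | in [-3,3] | out [-3,3] | ==
  [10] u=0 | in [-3,3] | out [-3,3] | prev [-2,3] | push {3}
  [11] u=1 | in [-3,3] | out [-3,1] | ==
  [12] u=3 | in [-3,3] | out [-3,3] | ==

Converged values:
  [0] [-3,3]
  [1] [-3,1]
  [2] [-3,3]
  [3] [-3,3]
  [4] [-3,3]

no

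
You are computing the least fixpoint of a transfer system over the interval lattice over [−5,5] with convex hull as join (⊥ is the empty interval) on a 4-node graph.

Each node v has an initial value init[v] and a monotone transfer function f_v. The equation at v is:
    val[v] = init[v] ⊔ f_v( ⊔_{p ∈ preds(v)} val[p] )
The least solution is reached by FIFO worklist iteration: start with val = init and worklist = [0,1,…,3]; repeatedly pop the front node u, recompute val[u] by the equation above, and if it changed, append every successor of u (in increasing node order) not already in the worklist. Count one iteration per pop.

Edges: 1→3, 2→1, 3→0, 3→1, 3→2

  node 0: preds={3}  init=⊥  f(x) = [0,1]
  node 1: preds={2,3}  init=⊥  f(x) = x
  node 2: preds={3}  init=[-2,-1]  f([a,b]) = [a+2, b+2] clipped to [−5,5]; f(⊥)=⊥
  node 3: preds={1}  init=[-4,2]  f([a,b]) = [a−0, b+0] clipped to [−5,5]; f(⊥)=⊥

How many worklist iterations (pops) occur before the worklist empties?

14

Iteration log — 14 steps:
  step 1. node 0  ⊔preds=[-4,2]  new=[0,1]  old=⊥  +wl: 
  step 2. node 1  ⊔preds=[-4,2]  new=[-4,2]  old=⊥  +wl: 
  step 3. node 2  ⊔preds=[-4,2]  new=[-2,4]  old=[-2,-1]  +wl: 1
  step 4. node 3  ⊔preds=[-4,2]  new=[-4,2]  stable
  step 5. node 1  ⊔preds=[-4,4]  new=[-4,4]  old=[-4,2]  +wl: 3
  step 6. node 3  ⊔preds=[-4,4]  new=[-4,4]  old=[-4,2]  +wl: 0,1,2
  step 7. node 0  ⊔preds=[-4,4]  new=[0,1]  stable
  step 8. node 1  ⊔preds=[-4,4]  new=[-4,4]  stable
  step 9. node 2  ⊔preds=[-4,4]  new=[-2,5]  old=[-2,4]  +wl: 1
  step 10. node 1  ⊔preds=[-4,5]  new=[-4,5]  old=[-4,4]  +wl: 3
  step 11. node 3  ⊔preds=[-4,5]  new=[-4,5]  old=[-4,4]  +wl: 0,1,2
  step 12. node 0  ⊔preds=[-4,5]  new=[0,1]  stable
  step 13. node 1  ⊔preds=[-4,5]  new=[-4,5]  stable
  step 14. node 2  ⊔preds=[-4,5]  new=[-2,5]  stable

Least fixpoint reached:
  node 0: [0,1]
  node 1: [-4,5]
  node 2: [-2,5]
  node 3: [-4,5]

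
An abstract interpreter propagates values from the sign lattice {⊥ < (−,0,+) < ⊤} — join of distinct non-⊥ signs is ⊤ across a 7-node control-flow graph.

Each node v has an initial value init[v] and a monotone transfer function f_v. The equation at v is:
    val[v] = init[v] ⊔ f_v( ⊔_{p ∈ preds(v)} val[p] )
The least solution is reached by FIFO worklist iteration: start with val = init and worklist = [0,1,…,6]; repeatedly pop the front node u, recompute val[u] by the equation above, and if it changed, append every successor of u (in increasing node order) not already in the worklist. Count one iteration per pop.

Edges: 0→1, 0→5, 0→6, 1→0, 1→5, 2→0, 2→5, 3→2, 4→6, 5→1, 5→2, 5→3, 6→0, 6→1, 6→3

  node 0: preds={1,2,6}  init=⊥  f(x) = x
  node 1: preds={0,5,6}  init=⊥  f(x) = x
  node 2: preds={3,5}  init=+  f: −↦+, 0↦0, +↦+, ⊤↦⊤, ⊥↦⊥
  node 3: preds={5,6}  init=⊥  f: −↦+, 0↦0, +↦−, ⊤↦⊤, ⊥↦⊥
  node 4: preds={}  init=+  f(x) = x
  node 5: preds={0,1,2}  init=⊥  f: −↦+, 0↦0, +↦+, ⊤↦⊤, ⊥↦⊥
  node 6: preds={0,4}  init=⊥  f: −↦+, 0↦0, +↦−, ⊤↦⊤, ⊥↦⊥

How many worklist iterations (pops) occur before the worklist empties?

19

Worklist (19 pops):
  #1 pop 0: in=+ → + (was ⊥); enqueue []
  #2 pop 1: in=+ → + (was ⊥); enqueue [0]
  #3 pop 2: in=⊥ → + (no change)
  #4 pop 3: in=⊥ → ⊥ (no change)
  #5 pop 4: in=⊥ → + (no change)
  #6 pop 5: in=+ → + (was ⊥); enqueue [1,2,3]
  #7 pop 6: in=+ → − (was ⊥); enqueue []
  #8 pop 0: in=⊤ → ⊤ (was +); enqueue [5,6]
  #9 pop 1: in=⊤ → ⊤ (was +); enqueue [0]
  #10 pop 2: in=+ → + (no change)
  #11 pop 3: in=⊤ → ⊤ (was ⊥); enqueue [2]
  #12 pop 5: in=⊤ → ⊤ (was +); enqueue [1,3]
  #13 pop 6: in=⊤ → ⊤ (was −); enqueue []
  #14 pop 0: in=⊤ → ⊤ (no change)
  #15 pop 2: in=⊤ → ⊤ (was +); enqueue [0,5]
  #16 pop 1: in=⊤ → ⊤ (no change)
  #17 pop 3: in=⊤ → ⊤ (no change)
  #18 pop 0: in=⊤ → ⊤ (no change)
  #19 pop 5: in=⊤ → ⊤ (no change)

Fixpoint:
  val[0] = ⊤
  val[1] = ⊤
  val[2] = ⊤
  val[3] = ⊤
  val[4] = +
  val[5] = ⊤
  val[6] = ⊤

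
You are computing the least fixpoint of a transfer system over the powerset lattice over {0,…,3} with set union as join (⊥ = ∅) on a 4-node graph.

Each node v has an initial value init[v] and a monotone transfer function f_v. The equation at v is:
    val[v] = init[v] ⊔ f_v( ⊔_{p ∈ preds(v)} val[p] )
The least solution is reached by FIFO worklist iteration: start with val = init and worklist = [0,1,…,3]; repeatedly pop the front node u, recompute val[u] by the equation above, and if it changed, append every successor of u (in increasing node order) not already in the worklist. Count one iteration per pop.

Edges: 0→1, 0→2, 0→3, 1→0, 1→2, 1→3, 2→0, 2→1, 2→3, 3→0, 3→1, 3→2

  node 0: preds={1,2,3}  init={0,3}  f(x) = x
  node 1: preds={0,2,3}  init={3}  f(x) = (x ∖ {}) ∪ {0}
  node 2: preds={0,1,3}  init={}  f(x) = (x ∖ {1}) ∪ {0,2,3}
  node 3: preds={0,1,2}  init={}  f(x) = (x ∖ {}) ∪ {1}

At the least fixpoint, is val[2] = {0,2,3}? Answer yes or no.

Iteration log — 9 steps:
  step 1. node 0  ⊔preds={3}  new={0,3}  stable
  step 2. node 1  ⊔preds={0,3}  new={0,3}  old={3}  +wl: 0
  step 3. node 2  ⊔preds={0,3}  new={0,2,3}  old={}  +wl: 1
  step 4. node 3  ⊔preds={0,2,3}  new={0,1,2,3}  old={}  +wl: 2
  step 5. node 0  ⊔preds={0,1,2,3}  new={0,1,2,3}  old={0,3}  +wl: 3
  step 6. node 1  ⊔preds={0,1,2,3}  new={0,1,2,3}  old={0,3}  +wl: 0
  step 7. node 2  ⊔preds={0,1,2,3}  new={0,2,3}  stable
  step 8. node 3  ⊔preds={0,1,2,3}  new={0,1,2,3}  stable
  step 9. node 0  ⊔preds={0,1,2,3}  new={0,1,2,3}  stable

Least fixpoint reached:
  node 0: {0,1,2,3}
  node 1: {0,1,2,3}
  node 2: {0,2,3}
  node 3: {0,1,2,3}

yes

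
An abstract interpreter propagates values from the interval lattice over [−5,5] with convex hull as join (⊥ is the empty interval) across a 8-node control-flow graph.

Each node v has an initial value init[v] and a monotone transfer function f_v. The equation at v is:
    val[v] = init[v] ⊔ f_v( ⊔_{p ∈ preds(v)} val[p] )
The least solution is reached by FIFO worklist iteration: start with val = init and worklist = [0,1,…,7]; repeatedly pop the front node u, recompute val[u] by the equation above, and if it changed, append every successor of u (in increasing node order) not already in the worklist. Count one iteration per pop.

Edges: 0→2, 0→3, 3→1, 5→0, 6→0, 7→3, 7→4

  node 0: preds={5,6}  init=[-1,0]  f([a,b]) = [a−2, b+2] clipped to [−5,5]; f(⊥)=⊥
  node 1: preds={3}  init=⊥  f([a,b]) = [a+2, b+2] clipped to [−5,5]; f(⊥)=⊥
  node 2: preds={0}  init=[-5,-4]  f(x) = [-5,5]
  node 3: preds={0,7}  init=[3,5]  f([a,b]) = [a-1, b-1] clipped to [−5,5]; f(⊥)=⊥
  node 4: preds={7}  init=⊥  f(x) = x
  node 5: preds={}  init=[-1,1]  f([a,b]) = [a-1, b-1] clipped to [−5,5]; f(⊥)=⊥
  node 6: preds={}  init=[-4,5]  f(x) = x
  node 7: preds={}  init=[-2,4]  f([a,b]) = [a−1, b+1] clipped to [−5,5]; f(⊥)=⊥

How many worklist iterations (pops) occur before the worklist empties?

Iteration log — 9 steps:
  step 1. node 0  ⊔preds=[-4,5]  new=[-5,5]  old=[-1,0]  +wl: 
  step 2. node 1  ⊔preds=[3,5]  new=[5,5]  old=⊥  +wl: 
  step 3. node 2  ⊔preds=[-5,5]  new=[-5,5]  old=[-5,-4]  +wl: 
  step 4. node 3  ⊔preds=[-5,5]  new=[-5,5]  old=[3,5]  +wl: 1
  step 5. node 4  ⊔preds=[-2,4]  new=[-2,4]  old=⊥  +wl: 
  step 6. node 5  ⊔preds=⊥  new=[-1,1]  stable
  step 7. node 6  ⊔preds=⊥  new=[-4,5]  stable
  step 8. node 7  ⊔preds=⊥  new=[-2,4]  stable
  step 9. node 1  ⊔preds=[-5,5]  new=[-3,5]  old=[5,5]  +wl: 

Least fixpoint reached:
  node 0: [-5,5]
  node 1: [-3,5]
  node 2: [-5,5]
  node 3: [-5,5]
  node 4: [-2,4]
  node 5: [-1,1]
  node 6: [-4,5]
  node 7: [-2,4]

9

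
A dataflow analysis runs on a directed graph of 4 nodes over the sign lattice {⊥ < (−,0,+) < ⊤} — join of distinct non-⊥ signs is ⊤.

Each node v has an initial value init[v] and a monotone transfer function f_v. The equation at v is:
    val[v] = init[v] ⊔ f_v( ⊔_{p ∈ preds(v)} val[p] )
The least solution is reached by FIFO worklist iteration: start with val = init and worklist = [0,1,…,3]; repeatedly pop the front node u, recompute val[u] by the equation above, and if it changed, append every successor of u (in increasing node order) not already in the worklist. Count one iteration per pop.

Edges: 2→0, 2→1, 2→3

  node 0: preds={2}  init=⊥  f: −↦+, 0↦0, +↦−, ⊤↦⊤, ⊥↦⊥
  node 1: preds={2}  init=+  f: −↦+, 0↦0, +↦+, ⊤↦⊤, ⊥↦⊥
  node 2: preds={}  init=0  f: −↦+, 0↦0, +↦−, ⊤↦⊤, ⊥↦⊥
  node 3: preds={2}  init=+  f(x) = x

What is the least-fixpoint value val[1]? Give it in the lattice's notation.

⊤

Worklist (4 pops):
  #1 pop 0: in=0 → 0 (was ⊥); enqueue []
  #2 pop 1: in=0 → ⊤ (was +); enqueue []
  #3 pop 2: in=⊥ → 0 (no change)
  #4 pop 3: in=0 → ⊤ (was +); enqueue []

Fixpoint:
  val[0] = 0
  val[1] = ⊤
  val[2] = 0
  val[3] = ⊤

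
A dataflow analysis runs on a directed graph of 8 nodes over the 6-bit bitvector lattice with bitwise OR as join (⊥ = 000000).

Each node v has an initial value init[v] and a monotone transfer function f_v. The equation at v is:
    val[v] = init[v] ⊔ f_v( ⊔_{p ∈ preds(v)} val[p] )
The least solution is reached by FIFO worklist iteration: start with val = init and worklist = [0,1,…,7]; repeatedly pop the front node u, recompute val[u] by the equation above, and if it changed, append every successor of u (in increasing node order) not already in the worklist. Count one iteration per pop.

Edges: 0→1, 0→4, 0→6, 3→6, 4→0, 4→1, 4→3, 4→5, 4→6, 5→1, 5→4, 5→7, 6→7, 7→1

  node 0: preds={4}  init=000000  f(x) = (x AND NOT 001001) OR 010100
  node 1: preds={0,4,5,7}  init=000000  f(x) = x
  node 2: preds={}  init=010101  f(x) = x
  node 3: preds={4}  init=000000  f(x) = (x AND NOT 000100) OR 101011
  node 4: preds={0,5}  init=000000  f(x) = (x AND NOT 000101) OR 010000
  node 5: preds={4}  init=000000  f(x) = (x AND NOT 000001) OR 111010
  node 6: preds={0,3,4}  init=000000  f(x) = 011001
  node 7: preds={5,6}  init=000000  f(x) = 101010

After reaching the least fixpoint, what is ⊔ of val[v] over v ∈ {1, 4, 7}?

111110

Trace (19 dequeues):
  [1] u=0 | in 000000 | out 010100 | prev 000000 | push {}
  [2] u=1 | in 010100 | out 010100 | prev 000000 | push {}
  [3] u=2 | in 000000 | out 010101 | ==
  [4] u=3 | in 000000 | out 101011 | prev 000000 | push {}
  [5] u=4 | in 010100 | out 010000 | prev 000000 | push {0,1,3}
  [6] u=5 | in 010000 | out 111010 | prev 000000 | push {4}
  [7] u=6 | in 111111 | out 011001 | prev 000000 | push {}
  [8] u=7 | in 111011 | out 101010 | prev 000000 | push {}
  [9] u=0 | in 010000 | out 010100 | ==
  [10] u=1 | in 111110 | out 111110 | prev 010100 | push {}
  [11] u=3 | in 010000 | out 111011 | prev 101011 | push {6}
  [12] u=4 | in 111110 | out 111010 | prev 010000 | push {0,1,3,5}
  [13] u=6 | in 111111 | out 011001 | ==
  [14] u=0 | in 111010 | out 110110 | prev 010100 | push {4,6}
  [15] u=1 | in 111110 | out 111110 | ==
  [16] u=3 | in 111010 | out 111011 | ==
  [17] u=5 | in 111010 | out 111010 | ==
  [18] u=4 | in 111110 | out 111010 | ==
  [19] u=6 | in 111111 | out 011001 | ==

Converged values:
  [0] 110110
  [1] 111110
  [2] 010101
  [3] 111011
  [4] 111010
  [5] 111010
  [6] 011001
  [7] 101010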